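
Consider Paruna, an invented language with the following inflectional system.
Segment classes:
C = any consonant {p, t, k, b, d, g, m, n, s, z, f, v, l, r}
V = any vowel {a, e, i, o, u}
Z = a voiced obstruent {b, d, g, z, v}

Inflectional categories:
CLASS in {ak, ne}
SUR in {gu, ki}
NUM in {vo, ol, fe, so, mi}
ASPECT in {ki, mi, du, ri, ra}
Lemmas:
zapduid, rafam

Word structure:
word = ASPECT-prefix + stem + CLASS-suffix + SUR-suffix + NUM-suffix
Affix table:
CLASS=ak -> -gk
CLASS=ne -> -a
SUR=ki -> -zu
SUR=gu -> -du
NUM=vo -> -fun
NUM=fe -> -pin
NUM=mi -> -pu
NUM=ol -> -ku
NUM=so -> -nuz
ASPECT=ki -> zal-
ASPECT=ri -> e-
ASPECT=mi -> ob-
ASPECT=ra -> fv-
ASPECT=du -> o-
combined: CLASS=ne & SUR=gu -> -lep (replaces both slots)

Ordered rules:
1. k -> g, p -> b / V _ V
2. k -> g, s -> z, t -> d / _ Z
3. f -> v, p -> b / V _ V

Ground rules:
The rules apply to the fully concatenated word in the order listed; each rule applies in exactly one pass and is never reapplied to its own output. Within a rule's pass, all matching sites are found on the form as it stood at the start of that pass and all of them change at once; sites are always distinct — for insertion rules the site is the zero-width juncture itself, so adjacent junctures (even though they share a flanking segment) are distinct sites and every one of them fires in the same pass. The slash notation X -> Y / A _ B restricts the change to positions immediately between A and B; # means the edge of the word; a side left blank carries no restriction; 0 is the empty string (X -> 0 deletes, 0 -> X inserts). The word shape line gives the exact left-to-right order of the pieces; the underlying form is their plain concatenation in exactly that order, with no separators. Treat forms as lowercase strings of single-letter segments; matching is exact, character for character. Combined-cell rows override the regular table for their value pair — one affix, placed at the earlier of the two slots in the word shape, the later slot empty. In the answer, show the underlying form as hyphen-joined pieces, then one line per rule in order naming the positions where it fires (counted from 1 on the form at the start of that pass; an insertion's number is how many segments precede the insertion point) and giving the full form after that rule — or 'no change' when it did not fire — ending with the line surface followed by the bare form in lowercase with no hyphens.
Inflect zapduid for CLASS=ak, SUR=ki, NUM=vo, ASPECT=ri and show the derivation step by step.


underlying: e-zapduid-gk-zu-fun
1. k -> g, p -> b / V _ V: no change
2. k -> g, s -> z, t -> d / _ Z: fires at position(s) 10: ezapduidggzufun
3. f -> v, p -> b / V _ V: fires at position(s) 13: ezapduidggzuvun
surface: ezapduidggzuvun


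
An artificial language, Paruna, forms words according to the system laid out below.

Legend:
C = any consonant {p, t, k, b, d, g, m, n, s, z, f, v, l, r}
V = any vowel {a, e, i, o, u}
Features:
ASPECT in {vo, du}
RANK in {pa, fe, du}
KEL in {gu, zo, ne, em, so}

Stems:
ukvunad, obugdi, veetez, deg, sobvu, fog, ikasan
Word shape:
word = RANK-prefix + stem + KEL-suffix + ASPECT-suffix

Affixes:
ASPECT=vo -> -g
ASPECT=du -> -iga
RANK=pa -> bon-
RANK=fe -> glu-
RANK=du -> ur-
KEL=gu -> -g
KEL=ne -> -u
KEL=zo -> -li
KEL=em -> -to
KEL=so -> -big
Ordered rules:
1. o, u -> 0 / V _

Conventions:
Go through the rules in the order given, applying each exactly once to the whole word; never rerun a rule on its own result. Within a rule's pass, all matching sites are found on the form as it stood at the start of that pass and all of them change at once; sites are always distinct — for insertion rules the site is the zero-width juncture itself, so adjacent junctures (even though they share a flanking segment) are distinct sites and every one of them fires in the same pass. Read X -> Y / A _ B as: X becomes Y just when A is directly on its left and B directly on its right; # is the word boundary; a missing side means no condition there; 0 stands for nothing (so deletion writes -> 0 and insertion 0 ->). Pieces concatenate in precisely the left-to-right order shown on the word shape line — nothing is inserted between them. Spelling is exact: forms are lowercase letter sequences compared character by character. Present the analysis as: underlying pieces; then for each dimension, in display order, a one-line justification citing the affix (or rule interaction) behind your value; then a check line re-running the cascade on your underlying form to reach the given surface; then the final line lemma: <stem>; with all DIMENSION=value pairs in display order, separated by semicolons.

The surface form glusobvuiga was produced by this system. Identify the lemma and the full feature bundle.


underlying: glu-sobvu-u-iga
ASPECT=du - signalled by the affix -iga
RANK=fe - signalled by the affix glu-
KEL=ne - signalled by the affix -u
check: glusobvuuiga -> glusobvuiga
lemma: sobvu; ASPECT=du; RANK=fe; KEL=ne


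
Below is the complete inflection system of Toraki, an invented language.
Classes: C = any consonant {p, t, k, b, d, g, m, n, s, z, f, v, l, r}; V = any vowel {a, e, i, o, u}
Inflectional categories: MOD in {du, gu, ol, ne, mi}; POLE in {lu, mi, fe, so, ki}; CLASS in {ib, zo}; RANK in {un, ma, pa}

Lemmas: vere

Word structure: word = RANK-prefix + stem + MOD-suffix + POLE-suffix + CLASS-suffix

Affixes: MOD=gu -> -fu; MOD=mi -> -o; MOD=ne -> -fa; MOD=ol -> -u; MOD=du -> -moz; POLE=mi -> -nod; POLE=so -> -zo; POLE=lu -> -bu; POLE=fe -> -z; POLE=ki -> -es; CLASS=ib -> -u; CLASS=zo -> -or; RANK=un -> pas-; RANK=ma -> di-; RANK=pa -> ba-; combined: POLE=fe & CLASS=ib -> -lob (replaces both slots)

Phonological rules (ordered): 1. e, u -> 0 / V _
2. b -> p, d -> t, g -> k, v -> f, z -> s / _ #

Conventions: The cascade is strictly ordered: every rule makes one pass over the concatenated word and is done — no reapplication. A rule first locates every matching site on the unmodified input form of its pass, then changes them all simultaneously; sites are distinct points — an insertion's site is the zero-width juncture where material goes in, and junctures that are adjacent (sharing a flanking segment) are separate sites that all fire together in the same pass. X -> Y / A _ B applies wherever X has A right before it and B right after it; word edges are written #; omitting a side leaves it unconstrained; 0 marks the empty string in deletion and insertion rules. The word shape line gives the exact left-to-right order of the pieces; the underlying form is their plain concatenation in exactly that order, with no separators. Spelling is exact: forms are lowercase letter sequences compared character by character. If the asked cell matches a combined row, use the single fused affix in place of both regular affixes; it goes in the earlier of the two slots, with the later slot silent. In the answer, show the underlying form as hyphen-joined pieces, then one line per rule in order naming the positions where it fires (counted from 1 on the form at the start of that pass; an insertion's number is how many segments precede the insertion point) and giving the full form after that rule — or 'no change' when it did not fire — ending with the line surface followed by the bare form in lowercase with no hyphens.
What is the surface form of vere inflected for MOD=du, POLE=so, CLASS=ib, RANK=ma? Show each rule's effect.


underlying: di-vere-moz-zo-u
1. e, u -> 0 / V _: fires at position(s) 12: diveremozzo
2. b -> p, d -> t, g -> k, v -> f, z -> s / _ #: no change
surface: diveremozzo


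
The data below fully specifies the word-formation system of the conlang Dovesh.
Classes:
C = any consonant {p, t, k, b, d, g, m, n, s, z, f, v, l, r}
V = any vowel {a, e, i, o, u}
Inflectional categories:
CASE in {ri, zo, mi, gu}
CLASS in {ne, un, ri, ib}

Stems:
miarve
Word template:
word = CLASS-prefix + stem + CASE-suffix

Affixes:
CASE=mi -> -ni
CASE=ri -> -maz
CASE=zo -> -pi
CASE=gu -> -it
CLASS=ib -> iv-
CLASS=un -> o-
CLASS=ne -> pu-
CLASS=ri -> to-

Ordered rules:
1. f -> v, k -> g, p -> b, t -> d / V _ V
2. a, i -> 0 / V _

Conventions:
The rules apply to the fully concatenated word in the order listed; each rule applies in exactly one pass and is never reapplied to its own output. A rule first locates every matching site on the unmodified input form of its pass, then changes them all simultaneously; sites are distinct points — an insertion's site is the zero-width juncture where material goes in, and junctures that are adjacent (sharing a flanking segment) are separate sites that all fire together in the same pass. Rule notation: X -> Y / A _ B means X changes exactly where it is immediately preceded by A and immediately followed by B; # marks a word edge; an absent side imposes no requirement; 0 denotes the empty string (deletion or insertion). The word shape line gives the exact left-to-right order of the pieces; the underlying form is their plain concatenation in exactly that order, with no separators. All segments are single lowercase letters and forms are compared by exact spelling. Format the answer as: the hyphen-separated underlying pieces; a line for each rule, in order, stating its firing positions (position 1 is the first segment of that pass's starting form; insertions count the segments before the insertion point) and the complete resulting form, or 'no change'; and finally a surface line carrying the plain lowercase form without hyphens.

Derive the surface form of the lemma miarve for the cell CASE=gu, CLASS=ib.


underlying: iv-miarve-it
1. f -> v, k -> g, p -> b, t -> d / V _ V: no change
2. a, i -> 0 / V _: fires at position(s) 5, 9: ivmirvet
surface: ivmirvet


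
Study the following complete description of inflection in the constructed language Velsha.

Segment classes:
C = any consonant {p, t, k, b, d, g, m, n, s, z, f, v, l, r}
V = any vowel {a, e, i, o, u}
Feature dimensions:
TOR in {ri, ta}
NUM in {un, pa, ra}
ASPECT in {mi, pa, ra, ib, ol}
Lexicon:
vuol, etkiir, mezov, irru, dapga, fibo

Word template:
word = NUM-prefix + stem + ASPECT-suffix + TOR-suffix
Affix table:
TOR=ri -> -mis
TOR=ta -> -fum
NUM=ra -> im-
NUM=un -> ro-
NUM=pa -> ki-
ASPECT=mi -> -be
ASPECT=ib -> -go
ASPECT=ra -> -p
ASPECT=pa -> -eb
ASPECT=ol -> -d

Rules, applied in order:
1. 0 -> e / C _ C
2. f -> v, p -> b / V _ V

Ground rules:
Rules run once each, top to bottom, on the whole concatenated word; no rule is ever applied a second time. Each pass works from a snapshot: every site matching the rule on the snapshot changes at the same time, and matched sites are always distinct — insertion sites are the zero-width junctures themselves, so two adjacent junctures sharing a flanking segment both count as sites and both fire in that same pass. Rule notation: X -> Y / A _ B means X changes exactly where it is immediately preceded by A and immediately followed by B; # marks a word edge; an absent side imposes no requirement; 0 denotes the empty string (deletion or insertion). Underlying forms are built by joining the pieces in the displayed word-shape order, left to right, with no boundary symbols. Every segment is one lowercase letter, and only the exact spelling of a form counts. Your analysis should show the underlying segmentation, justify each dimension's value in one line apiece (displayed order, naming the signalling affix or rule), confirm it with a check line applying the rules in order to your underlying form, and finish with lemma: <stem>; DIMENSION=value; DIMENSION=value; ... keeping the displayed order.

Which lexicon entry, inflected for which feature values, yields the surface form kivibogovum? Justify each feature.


underlying: ki-fibo-go-fum
TOR=ta - signalled by the affix -fum
NUM=pa - signalled by the affix ki-
ASPECT=ib - signalled by the affix -go
check: kifibogofum -> kifibogofum -> kivibogovum
lemma: fibo; TOR=ta; NUM=pa; ASPECT=ib


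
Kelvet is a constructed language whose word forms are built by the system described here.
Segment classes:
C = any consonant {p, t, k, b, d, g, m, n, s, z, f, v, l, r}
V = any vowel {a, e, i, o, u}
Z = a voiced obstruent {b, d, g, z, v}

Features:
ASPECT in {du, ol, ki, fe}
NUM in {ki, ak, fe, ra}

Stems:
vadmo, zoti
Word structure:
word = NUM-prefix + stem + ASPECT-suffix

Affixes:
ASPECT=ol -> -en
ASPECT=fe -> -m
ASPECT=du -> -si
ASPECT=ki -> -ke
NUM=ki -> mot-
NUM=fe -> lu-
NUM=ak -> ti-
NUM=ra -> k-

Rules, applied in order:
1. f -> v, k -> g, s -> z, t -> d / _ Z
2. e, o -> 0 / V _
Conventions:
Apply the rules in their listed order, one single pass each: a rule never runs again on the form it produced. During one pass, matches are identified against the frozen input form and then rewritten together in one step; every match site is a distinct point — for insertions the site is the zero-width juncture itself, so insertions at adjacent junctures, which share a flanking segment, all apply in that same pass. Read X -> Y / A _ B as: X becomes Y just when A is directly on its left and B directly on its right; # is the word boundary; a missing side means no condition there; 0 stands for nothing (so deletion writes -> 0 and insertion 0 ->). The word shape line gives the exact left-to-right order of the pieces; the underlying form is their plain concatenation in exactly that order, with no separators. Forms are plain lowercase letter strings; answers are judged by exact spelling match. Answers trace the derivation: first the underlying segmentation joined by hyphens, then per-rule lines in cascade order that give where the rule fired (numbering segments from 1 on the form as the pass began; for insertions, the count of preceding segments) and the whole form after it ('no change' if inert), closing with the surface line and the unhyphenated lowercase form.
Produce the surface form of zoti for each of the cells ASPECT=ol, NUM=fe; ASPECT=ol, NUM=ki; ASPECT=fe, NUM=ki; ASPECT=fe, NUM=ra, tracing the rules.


cell ASPECT=ol, NUM=fe:
underlying: lu-zoti-en
1. f -> v, k -> g, s -> z, t -> d / _ Z: no change
2. e, o -> 0 / V _: fires at position(s) 7: luzotin
surface: luzotin

cell ASPECT=ol, NUM=ki:
underlying: mot-zoti-en
1. f -> v, k -> g, s -> z, t -> d / _ Z: fires at position(s) 3: modzotien
2. e, o -> 0 / V _: fires at position(s) 8: modzotin
surface: modzotin

cell ASPECT=fe, NUM=ki:
underlying: mot-zoti-m
1. f -> v, k -> g, s -> z, t -> d / _ Z: fires at position(s) 3: modzotim
2. e, o -> 0 / V _: no change
surface: modzotim

cell ASPECT=fe, NUM=ra:
underlying: k-zoti-m
1. f -> v, k -> g, s -> z, t -> d / _ Z: fires at position(s) 1: gzotim
2. e, o -> 0 / V _: no change
surface: gzotim


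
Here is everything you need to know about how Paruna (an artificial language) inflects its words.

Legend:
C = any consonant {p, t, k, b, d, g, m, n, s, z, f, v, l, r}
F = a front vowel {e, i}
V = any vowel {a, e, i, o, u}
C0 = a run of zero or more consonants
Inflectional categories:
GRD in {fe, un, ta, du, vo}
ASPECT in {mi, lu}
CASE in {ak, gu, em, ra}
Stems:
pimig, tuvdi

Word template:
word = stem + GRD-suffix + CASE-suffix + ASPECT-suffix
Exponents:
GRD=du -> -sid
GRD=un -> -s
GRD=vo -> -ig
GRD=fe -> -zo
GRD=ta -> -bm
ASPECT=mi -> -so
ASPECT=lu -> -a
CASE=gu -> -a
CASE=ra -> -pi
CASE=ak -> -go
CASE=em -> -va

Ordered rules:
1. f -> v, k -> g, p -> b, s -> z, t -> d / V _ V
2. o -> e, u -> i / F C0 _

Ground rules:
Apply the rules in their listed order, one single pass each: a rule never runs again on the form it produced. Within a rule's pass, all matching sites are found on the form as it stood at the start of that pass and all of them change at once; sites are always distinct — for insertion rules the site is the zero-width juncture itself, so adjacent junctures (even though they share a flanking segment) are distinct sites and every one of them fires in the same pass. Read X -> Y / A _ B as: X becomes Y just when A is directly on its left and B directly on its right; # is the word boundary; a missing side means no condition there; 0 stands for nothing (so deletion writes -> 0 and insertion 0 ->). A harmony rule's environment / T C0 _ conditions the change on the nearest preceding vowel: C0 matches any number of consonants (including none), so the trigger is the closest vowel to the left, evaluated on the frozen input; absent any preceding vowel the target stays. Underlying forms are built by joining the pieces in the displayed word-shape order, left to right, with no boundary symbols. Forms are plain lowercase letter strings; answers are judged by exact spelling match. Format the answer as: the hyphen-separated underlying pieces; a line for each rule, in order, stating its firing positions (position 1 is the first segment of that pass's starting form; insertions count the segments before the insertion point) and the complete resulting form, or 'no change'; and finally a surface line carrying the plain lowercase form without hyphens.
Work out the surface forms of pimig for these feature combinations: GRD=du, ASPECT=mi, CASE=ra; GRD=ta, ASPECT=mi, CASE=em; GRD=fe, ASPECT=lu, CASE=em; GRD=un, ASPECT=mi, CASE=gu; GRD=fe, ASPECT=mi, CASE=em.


cell GRD=du, ASPECT=mi, CASE=ra:
underlying: pimig-sid-pi-so
1. f -> v, k -> g, p -> b, s -> z, t -> d / V _ V: fires at position(s) 11: pimigsidpizo
2. o -> e, u -> i / F C0 _: fires at position(s) 12: pimigsidpize
surface: pimigsidpize

cell GRD=ta, ASPECT=mi, CASE=em:
underlying: pimig-bm-va-so
1. f -> v, k -> g, p -> b, s -> z, t -> d / V _ V: fires at position(s) 10: pimigbmvazo
2. o -> e, u -> i / F C0 _: no change
surface: pimigbmvazo

cell GRD=fe, ASPECT=lu, CASE=em:
underlying: pimig-zo-va-a
1. f -> v, k -> g, p -> b, s -> z, t -> d / V _ V: no change
2. o -> e, u -> i / F C0 _: fires at position(s) 7: pimigzevaa
surface: pimigzevaa

cell GRD=un, ASPECT=mi, CASE=gu:
underlying: pimig-s-a-so
1. f -> v, k -> g, p -> b, s -> z, t -> d / V _ V: fires at position(s) 8: pimigsazo
2. o -> e, u -> i / F C0 _: no change
surface: pimigsazo

cell GRD=fe, ASPECT=mi, CASE=em:
underlying: pimig-zo-va-so
1. f -> v, k -> g, p -> b, s -> z, t -> d / V _ V: fires at position(s) 10: pimigzovazo
2. o -> e, u -> i / F C0 _: fires at position(s) 7: pimigzevazo
surface: pimigzevazo


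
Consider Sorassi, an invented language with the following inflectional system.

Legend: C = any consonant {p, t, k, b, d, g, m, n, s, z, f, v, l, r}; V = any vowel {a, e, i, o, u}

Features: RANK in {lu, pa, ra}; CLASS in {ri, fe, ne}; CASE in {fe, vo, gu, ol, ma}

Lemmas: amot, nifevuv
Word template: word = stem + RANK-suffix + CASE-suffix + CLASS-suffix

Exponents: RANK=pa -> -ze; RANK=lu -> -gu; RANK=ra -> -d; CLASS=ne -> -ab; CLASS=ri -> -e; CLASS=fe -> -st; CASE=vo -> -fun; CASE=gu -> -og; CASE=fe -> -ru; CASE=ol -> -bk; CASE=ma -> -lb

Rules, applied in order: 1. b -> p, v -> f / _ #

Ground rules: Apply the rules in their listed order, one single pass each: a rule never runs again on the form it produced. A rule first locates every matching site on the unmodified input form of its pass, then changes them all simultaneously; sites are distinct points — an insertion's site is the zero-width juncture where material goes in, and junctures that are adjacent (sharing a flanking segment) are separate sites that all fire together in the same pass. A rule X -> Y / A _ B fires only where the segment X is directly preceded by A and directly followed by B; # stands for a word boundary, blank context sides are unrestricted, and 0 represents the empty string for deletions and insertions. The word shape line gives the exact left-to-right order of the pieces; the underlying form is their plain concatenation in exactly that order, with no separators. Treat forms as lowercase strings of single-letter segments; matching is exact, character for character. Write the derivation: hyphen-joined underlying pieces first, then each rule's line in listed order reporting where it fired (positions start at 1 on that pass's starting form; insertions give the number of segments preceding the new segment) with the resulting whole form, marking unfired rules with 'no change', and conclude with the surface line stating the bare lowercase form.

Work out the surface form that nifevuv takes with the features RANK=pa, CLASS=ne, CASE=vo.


underlying: nifevuv-ze-fun-ab
1. b -> p, v -> f / _ #: fires at position(s) 14: nifevuvzefunap
surface: nifevuvzefunap


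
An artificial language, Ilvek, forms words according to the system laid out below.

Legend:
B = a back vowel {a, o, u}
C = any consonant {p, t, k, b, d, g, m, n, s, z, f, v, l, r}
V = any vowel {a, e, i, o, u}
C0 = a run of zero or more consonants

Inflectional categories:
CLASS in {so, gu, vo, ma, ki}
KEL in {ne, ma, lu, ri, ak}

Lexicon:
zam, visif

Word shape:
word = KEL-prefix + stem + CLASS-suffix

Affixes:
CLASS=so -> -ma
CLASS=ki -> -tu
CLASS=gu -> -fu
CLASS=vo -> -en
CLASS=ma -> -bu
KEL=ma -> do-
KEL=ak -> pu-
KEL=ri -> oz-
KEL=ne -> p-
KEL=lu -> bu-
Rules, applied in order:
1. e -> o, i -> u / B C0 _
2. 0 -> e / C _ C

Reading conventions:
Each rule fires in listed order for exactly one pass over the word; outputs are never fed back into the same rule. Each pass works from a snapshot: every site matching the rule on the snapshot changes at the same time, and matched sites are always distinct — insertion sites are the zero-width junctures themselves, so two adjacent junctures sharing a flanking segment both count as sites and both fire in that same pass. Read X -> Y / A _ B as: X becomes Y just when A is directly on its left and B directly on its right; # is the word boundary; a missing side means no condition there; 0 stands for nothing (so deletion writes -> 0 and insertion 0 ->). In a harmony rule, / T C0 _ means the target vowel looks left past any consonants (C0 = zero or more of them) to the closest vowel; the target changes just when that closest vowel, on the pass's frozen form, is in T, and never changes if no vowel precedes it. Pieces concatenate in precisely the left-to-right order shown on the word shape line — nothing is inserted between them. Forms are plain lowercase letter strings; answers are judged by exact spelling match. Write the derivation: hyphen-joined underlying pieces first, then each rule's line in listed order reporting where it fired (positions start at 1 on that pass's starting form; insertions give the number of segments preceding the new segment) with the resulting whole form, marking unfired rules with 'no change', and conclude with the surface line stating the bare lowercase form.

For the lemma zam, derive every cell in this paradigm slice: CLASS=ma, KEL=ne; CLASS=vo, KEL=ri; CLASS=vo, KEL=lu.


cell CLASS=ma, KEL=ne:
underlying: p-zam-bu
1. e -> o, i -> u / B C0 _: no change
2. 0 -> e / C _ C: inserts after position(s) 1, 4: pezamebu
surface: pezamebu

cell CLASS=vo, KEL=ri:
underlying: oz-zam-en
1. e -> o, i -> u / B C0 _: fires at position(s) 6: ozzamon
2. 0 -> e / C _ C: inserts after position(s) 2: ozezamon
surface: ozezamon

cell CLASS=vo, KEL=lu:
underlying: bu-zam-en
1. e -> o, i -> u / B C0 _: fires at position(s) 6: buzamon
2. 0 -> e / C _ C: no change
surface: buzamon


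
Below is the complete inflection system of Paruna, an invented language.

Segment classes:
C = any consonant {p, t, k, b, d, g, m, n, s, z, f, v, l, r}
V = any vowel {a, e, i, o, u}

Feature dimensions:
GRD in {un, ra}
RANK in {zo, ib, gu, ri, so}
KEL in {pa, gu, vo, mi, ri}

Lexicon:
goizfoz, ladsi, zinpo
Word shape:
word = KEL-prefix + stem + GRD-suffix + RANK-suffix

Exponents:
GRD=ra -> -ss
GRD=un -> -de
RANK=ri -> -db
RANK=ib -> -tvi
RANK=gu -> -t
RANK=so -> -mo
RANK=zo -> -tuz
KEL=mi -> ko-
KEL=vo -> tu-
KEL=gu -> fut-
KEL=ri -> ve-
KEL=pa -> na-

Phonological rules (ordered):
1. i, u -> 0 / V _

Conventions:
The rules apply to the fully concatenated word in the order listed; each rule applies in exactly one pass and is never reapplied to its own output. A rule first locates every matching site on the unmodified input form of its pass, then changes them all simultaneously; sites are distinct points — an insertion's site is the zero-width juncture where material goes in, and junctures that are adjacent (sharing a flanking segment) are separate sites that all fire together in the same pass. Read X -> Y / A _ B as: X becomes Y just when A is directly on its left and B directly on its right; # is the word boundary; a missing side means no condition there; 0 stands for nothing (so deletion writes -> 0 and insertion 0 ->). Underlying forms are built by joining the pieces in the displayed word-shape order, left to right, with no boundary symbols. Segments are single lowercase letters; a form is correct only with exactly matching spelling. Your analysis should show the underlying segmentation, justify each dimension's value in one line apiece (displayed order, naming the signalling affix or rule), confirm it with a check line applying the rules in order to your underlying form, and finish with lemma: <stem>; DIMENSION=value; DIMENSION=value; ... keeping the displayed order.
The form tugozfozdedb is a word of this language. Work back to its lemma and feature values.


underlying: tu-goizfoz-de-db
GRD=un - signalled by the affix -de
RANK=ri - signalled by the affix -db
KEL=vo - signalled by the affix tu-
check: tugoizfozdedb -> tugozfozdedb
lemma: goizfoz; GRD=un; RANK=ri; KEL=vo


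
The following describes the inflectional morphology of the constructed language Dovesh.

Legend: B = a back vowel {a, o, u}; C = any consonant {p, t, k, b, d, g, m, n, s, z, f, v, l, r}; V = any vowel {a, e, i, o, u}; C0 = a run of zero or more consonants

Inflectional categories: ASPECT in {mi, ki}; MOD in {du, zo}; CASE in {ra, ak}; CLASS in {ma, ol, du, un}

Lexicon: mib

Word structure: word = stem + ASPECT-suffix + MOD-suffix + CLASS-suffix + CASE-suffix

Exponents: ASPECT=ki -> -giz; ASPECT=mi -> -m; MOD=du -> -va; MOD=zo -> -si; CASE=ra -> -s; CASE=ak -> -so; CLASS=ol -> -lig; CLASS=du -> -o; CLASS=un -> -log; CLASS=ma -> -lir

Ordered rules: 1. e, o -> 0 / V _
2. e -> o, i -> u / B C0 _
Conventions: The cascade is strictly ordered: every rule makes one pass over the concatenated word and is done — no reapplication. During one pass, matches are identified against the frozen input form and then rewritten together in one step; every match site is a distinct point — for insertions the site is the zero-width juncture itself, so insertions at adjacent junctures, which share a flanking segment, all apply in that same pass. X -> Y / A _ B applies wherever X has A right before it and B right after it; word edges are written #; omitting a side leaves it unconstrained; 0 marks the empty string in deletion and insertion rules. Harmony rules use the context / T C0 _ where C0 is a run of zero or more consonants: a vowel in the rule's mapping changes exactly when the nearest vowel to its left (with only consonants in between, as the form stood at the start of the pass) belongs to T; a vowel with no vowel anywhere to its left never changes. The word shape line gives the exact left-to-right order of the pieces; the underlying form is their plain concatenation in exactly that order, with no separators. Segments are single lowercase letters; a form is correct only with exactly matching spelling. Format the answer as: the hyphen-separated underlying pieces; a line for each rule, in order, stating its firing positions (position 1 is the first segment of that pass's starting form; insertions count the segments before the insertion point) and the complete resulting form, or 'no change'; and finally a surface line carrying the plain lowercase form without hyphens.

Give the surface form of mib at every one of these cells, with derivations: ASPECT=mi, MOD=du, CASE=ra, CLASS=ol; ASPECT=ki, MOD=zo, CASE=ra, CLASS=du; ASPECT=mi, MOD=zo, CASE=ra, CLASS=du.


cell ASPECT=mi, MOD=du, CASE=ra, CLASS=ol:
underlying: mib-m-va-lig-s
1. e, o -> 0 / V _: no change
2. e -> o, i -> u / B C0 _: fires at position(s) 8: mibmvalugs
surface: mibmvalugs

cell ASPECT=ki, MOD=zo, CASE=ra, CLASS=du:
underlying: mib-giz-si-o-s
1. e, o -> 0 / V _: fires at position(s) 9: mibgizsis
2. e -> o, i -> u / B C0 _: no change
surface: mibgizsis

cell ASPECT=mi, MOD=zo, CASE=ra, CLASS=du:
underlying: mib-m-si-o-s
1. e, o -> 0 / V _: fires at position(s) 7: mibmsis
2. e -> o, i -> u / B C0 _: no change
surface: mibmsis


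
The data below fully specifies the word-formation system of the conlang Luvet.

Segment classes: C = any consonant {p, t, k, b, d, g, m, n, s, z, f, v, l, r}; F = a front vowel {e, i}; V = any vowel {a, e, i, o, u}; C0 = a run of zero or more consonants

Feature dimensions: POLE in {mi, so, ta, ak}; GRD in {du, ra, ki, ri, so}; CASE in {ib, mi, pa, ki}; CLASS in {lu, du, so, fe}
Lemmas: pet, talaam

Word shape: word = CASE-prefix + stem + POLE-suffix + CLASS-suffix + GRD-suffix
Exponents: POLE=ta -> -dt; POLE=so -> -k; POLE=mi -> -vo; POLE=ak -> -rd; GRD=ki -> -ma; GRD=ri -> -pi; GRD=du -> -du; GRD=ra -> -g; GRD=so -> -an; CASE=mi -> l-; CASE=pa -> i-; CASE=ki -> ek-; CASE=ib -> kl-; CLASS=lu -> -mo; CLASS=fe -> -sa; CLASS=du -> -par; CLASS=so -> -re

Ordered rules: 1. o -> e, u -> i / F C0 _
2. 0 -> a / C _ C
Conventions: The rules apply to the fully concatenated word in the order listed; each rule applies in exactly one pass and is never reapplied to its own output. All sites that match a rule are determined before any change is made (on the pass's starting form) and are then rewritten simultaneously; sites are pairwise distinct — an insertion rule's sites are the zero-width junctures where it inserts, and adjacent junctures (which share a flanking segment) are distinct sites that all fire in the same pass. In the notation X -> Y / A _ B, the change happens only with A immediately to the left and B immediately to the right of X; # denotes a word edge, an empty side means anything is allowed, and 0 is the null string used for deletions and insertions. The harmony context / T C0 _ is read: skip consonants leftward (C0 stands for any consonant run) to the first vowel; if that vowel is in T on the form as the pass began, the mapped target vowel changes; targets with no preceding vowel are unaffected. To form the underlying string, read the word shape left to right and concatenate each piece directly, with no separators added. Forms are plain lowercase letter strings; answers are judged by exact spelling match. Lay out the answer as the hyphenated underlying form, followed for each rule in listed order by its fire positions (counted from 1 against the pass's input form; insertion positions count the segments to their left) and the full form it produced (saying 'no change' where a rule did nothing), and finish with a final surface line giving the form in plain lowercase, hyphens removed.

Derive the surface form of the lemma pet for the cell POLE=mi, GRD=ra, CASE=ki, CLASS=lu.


underlying: ek-pet-vo-mo-g
1. o -> e, u -> i / F C0 _: fires at position(s) 7: ekpetvemog
2. 0 -> a / C _ C: inserts after position(s) 2, 5: ekapetavemog
surface: ekapetavemog


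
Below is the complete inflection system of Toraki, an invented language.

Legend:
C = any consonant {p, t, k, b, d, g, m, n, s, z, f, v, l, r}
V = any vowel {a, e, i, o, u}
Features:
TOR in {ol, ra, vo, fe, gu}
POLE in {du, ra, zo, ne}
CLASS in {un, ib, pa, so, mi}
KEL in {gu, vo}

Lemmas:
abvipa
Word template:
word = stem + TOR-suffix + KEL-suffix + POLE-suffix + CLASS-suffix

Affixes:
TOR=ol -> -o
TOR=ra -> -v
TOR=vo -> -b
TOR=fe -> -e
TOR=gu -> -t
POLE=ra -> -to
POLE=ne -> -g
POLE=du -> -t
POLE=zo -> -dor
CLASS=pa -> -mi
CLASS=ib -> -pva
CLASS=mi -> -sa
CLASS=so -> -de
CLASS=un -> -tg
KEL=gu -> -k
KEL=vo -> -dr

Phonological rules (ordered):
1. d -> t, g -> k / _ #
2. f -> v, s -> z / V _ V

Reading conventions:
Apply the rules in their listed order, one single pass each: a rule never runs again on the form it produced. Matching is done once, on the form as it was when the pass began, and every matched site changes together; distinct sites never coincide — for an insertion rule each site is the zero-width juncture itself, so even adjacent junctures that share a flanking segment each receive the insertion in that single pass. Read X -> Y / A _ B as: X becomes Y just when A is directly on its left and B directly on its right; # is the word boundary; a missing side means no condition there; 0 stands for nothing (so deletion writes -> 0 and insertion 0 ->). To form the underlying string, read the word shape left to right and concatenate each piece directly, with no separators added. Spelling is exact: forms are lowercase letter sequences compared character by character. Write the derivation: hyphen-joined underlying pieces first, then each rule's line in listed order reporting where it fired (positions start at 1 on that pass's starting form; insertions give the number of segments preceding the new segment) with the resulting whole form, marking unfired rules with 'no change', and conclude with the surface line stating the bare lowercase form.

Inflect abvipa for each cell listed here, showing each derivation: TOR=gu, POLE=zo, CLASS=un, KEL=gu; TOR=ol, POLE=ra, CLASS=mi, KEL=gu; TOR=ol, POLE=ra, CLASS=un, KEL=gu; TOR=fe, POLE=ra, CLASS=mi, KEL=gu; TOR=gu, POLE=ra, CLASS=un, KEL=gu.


cell TOR=gu, POLE=zo, CLASS=un, KEL=gu:
underlying: abvipa-t-k-dor-tg
1. d -> t, g -> k / _ #: fires at position(s) 13: abvipatkdortk
2. f -> v, s -> z / V _ V: no change
surface: abvipatkdortk

cell TOR=ol, POLE=ra, CLASS=mi, KEL=gu:
underlying: abvipa-o-k-to-sa
1. d -> t, g -> k / _ #: no change
2. f -> v, s -> z / V _ V: fires at position(s) 11: abvipaoktoza
surface: abvipaoktoza

cell TOR=ol, POLE=ra, CLASS=un, KEL=gu:
underlying: abvipa-o-k-to-tg
1. d -> t, g -> k / _ #: fires at position(s) 12: abvipaoktotk
2. f -> v, s -> z / V _ V: no change
surface: abvipaoktotk

cell TOR=fe, POLE=ra, CLASS=mi, KEL=gu:
underlying: abvipa-e-k-to-sa
1. d -> t, g -> k / _ #: no change
2. f -> v, s -> z / V _ V: fires at position(s) 11: abvipaektoza
surface: abvipaektoza

cell TOR=gu, POLE=ra, CLASS=un, KEL=gu:
underlying: abvipa-t-k-to-tg
1. d -> t, g -> k / _ #: fires at position(s) 12: abvipatktotk
2. f -> v, s -> z / V _ V: no change
surface: abvipatktotk


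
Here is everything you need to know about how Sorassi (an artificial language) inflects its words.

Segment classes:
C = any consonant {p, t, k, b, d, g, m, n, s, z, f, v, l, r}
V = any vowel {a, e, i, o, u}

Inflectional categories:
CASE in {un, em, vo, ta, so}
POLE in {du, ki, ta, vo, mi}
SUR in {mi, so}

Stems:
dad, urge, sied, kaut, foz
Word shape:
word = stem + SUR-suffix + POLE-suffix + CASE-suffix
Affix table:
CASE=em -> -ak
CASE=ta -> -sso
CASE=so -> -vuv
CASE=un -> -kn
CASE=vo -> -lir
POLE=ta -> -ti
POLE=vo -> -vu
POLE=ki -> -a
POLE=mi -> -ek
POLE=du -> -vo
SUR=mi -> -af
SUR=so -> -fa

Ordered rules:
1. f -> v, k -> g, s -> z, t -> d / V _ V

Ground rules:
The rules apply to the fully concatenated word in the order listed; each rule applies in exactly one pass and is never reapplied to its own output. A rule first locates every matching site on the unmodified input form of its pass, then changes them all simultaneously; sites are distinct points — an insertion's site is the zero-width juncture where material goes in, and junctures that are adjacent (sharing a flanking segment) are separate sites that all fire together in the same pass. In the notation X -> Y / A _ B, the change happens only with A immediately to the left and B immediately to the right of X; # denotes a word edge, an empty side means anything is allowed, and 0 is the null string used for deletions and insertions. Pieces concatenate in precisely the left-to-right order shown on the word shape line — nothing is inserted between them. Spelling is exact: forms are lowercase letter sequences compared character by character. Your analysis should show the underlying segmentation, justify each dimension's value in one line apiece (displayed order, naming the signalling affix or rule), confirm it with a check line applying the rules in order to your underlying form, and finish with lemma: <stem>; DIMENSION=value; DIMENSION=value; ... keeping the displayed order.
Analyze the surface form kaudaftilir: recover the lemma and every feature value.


underlying: kaut-af-ti-lir
CASE=vo - signalled by the affix -lir
POLE=ta - signalled by the affix -ti
SUR=mi - signalled by the affix -af
check: kautaftilir -> kaudaftilir
lemma: kaut; CASE=vo; POLE=ta; SUR=mi


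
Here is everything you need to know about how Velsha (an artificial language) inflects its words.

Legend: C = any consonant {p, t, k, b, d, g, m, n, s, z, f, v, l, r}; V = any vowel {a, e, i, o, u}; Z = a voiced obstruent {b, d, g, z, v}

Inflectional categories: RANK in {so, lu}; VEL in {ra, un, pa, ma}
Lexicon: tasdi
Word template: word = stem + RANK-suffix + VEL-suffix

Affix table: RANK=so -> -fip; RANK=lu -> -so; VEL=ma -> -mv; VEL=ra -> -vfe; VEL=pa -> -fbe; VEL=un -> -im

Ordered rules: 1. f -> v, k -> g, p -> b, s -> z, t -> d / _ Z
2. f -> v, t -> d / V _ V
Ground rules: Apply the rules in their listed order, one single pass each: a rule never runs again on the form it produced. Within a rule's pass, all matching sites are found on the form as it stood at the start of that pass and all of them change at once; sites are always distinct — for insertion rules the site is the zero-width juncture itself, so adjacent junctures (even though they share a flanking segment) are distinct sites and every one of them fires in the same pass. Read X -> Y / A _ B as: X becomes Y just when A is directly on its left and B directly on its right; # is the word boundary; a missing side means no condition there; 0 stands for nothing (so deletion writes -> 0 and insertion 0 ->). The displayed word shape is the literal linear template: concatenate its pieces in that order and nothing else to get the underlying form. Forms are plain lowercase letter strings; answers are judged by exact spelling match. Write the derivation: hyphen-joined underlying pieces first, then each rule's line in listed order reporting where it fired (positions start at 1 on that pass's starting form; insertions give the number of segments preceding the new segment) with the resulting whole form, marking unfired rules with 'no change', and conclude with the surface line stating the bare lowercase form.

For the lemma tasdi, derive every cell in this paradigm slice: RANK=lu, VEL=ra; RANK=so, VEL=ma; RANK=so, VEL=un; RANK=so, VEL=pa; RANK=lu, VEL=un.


cell RANK=lu, VEL=ra:
underlying: tasdi-so-vfe
1. f -> v, k -> g, p -> b, s -> z, t -> d / _ Z: fires at position(s) 3: tazdisovfe
2. f -> v, t -> d / V _ V: no change
surface: tazdisovfe

cell RANK=so, VEL=ma:
underlying: tasdi-fip-mv
1. f -> v, k -> g, p -> b, s -> z, t -> d / _ Z: fires at position(s) 3: tazdifipmv
2. f -> v, t -> d / V _ V: fires at position(s) 6: tazdivipmv
surface: tazdivipmv

cell RANK=so, VEL=un:
underlying: tasdi-fip-im
1. f -> v, k -> g, p -> b, s -> z, t -> d / _ Z: fires at position(s) 3: tazdifipim
2. f -> v, t -> d / V _ V: fires at position(s) 6: tazdivipim
surface: tazdivipim

cell RANK=so, VEL=pa:
underlying: tasdi-fip-fbe
1. f -> v, k -> g, p -> b, s -> z, t -> d / _ Z: fires at position(s) 3, 9: tazdifipvbe
2. f -> v, t -> d / V _ V: fires at position(s) 6: tazdivipvbe
surface: tazdivipvbe

cell RANK=lu, VEL=un:
underlying: tasdi-so-im
1. f -> v, k -> g, p -> b, s -> z, t -> d / _ Z: fires at position(s) 3: tazdisoim
2. f -> v, t -> d / V _ V: no change
surface: tazdisoim


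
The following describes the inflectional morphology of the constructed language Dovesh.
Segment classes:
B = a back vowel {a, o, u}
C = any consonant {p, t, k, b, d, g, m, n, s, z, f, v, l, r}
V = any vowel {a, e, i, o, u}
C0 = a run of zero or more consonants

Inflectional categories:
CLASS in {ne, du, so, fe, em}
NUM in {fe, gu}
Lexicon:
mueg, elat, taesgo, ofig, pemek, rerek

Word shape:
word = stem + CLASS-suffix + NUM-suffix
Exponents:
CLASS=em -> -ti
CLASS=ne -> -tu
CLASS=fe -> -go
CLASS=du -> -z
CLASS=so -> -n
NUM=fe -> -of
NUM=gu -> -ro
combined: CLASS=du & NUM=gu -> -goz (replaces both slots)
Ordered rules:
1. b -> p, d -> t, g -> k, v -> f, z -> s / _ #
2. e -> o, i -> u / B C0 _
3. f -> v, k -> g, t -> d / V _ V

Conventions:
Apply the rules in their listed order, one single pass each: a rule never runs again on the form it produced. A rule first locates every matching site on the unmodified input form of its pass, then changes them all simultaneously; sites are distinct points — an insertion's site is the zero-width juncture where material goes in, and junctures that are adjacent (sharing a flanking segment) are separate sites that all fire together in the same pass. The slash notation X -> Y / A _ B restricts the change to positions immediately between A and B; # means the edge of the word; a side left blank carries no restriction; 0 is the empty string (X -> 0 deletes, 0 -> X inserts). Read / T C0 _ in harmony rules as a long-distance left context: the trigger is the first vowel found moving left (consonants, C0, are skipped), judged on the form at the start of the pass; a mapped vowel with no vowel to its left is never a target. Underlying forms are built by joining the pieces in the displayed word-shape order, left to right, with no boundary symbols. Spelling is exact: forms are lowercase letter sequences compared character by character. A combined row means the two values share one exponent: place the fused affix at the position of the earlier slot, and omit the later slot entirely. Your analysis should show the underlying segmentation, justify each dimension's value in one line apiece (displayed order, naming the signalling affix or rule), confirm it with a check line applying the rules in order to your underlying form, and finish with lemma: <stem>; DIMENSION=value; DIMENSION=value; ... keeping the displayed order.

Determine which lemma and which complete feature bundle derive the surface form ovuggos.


underlying: ofig-goz
CLASS=du - signalled by the combined affix row
NUM=gu - signalled by the combined affix row
check: ofiggoz -> ofiggos -> ofuggos -> ovuggos
lemma: ofig; CLASS=du; NUM=gu
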